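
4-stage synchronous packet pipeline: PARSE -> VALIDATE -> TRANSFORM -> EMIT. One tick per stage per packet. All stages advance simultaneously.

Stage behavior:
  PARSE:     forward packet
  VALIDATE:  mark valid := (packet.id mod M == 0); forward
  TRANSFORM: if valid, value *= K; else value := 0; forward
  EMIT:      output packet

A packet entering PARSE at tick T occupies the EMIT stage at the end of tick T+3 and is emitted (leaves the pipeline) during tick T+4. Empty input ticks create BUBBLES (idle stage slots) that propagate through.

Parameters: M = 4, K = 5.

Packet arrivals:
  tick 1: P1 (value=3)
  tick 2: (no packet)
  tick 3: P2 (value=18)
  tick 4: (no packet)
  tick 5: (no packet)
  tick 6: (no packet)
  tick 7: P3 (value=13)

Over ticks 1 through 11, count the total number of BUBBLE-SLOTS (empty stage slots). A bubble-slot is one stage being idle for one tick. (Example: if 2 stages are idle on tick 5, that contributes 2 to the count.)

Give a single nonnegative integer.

Answer: 32

Derivation:
Tick 1: [PARSE:P1(v=3,ok=F), VALIDATE:-, TRANSFORM:-, EMIT:-] out:-; bubbles=3
Tick 2: [PARSE:-, VALIDATE:P1(v=3,ok=F), TRANSFORM:-, EMIT:-] out:-; bubbles=3
Tick 3: [PARSE:P2(v=18,ok=F), VALIDATE:-, TRANSFORM:P1(v=0,ok=F), EMIT:-] out:-; bubbles=2
Tick 4: [PARSE:-, VALIDATE:P2(v=18,ok=F), TRANSFORM:-, EMIT:P1(v=0,ok=F)] out:-; bubbles=2
Tick 5: [PARSE:-, VALIDATE:-, TRANSFORM:P2(v=0,ok=F), EMIT:-] out:P1(v=0); bubbles=3
Tick 6: [PARSE:-, VALIDATE:-, TRANSFORM:-, EMIT:P2(v=0,ok=F)] out:-; bubbles=3
Tick 7: [PARSE:P3(v=13,ok=F), VALIDATE:-, TRANSFORM:-, EMIT:-] out:P2(v=0); bubbles=3
Tick 8: [PARSE:-, VALIDATE:P3(v=13,ok=F), TRANSFORM:-, EMIT:-] out:-; bubbles=3
Tick 9: [PARSE:-, VALIDATE:-, TRANSFORM:P3(v=0,ok=F), EMIT:-] out:-; bubbles=3
Tick 10: [PARSE:-, VALIDATE:-, TRANSFORM:-, EMIT:P3(v=0,ok=F)] out:-; bubbles=3
Tick 11: [PARSE:-, VALIDATE:-, TRANSFORM:-, EMIT:-] out:P3(v=0); bubbles=4
Total bubble-slots: 32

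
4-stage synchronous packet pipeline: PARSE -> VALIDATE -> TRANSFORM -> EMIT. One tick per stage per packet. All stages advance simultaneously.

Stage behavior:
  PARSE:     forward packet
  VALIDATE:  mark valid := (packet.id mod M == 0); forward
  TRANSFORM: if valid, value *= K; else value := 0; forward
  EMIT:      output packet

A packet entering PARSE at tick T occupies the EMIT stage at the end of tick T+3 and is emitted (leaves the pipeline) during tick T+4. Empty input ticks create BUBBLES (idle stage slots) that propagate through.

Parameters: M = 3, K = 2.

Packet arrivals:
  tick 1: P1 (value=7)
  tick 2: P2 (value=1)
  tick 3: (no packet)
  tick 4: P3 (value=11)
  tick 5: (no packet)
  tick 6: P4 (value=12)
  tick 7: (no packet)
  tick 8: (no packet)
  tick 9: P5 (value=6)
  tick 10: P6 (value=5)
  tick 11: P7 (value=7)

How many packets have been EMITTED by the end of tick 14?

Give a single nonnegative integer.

Tick 1: [PARSE:P1(v=7,ok=F), VALIDATE:-, TRANSFORM:-, EMIT:-] out:-; in:P1
Tick 2: [PARSE:P2(v=1,ok=F), VALIDATE:P1(v=7,ok=F), TRANSFORM:-, EMIT:-] out:-; in:P2
Tick 3: [PARSE:-, VALIDATE:P2(v=1,ok=F), TRANSFORM:P1(v=0,ok=F), EMIT:-] out:-; in:-
Tick 4: [PARSE:P3(v=11,ok=F), VALIDATE:-, TRANSFORM:P2(v=0,ok=F), EMIT:P1(v=0,ok=F)] out:-; in:P3
Tick 5: [PARSE:-, VALIDATE:P3(v=11,ok=T), TRANSFORM:-, EMIT:P2(v=0,ok=F)] out:P1(v=0); in:-
Tick 6: [PARSE:P4(v=12,ok=F), VALIDATE:-, TRANSFORM:P3(v=22,ok=T), EMIT:-] out:P2(v=0); in:P4
Tick 7: [PARSE:-, VALIDATE:P4(v=12,ok=F), TRANSFORM:-, EMIT:P3(v=22,ok=T)] out:-; in:-
Tick 8: [PARSE:-, VALIDATE:-, TRANSFORM:P4(v=0,ok=F), EMIT:-] out:P3(v=22); in:-
Tick 9: [PARSE:P5(v=6,ok=F), VALIDATE:-, TRANSFORM:-, EMIT:P4(v=0,ok=F)] out:-; in:P5
Tick 10: [PARSE:P6(v=5,ok=F), VALIDATE:P5(v=6,ok=F), TRANSFORM:-, EMIT:-] out:P4(v=0); in:P6
Tick 11: [PARSE:P7(v=7,ok=F), VALIDATE:P6(v=5,ok=T), TRANSFORM:P5(v=0,ok=F), EMIT:-] out:-; in:P7
Tick 12: [PARSE:-, VALIDATE:P7(v=7,ok=F), TRANSFORM:P6(v=10,ok=T), EMIT:P5(v=0,ok=F)] out:-; in:-
Tick 13: [PARSE:-, VALIDATE:-, TRANSFORM:P7(v=0,ok=F), EMIT:P6(v=10,ok=T)] out:P5(v=0); in:-
Tick 14: [PARSE:-, VALIDATE:-, TRANSFORM:-, EMIT:P7(v=0,ok=F)] out:P6(v=10); in:-
Emitted by tick 14: ['P1', 'P2', 'P3', 'P4', 'P5', 'P6']

Answer: 6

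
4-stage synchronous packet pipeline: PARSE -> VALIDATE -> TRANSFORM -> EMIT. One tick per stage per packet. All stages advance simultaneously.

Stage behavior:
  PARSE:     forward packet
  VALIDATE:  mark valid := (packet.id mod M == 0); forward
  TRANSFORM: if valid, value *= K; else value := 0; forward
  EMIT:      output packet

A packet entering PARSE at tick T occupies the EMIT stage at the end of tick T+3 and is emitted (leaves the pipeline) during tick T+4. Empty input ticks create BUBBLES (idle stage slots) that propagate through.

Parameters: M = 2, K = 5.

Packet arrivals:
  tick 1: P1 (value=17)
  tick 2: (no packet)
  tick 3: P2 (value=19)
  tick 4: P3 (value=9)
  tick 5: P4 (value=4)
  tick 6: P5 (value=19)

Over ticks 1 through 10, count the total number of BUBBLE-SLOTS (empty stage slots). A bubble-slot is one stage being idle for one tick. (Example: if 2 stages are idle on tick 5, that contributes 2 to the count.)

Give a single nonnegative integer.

Tick 1: [PARSE:P1(v=17,ok=F), VALIDATE:-, TRANSFORM:-, EMIT:-] out:-; bubbles=3
Tick 2: [PARSE:-, VALIDATE:P1(v=17,ok=F), TRANSFORM:-, EMIT:-] out:-; bubbles=3
Tick 3: [PARSE:P2(v=19,ok=F), VALIDATE:-, TRANSFORM:P1(v=0,ok=F), EMIT:-] out:-; bubbles=2
Tick 4: [PARSE:P3(v=9,ok=F), VALIDATE:P2(v=19,ok=T), TRANSFORM:-, EMIT:P1(v=0,ok=F)] out:-; bubbles=1
Tick 5: [PARSE:P4(v=4,ok=F), VALIDATE:P3(v=9,ok=F), TRANSFORM:P2(v=95,ok=T), EMIT:-] out:P1(v=0); bubbles=1
Tick 6: [PARSE:P5(v=19,ok=F), VALIDATE:P4(v=4,ok=T), TRANSFORM:P3(v=0,ok=F), EMIT:P2(v=95,ok=T)] out:-; bubbles=0
Tick 7: [PARSE:-, VALIDATE:P5(v=19,ok=F), TRANSFORM:P4(v=20,ok=T), EMIT:P3(v=0,ok=F)] out:P2(v=95); bubbles=1
Tick 8: [PARSE:-, VALIDATE:-, TRANSFORM:P5(v=0,ok=F), EMIT:P4(v=20,ok=T)] out:P3(v=0); bubbles=2
Tick 9: [PARSE:-, VALIDATE:-, TRANSFORM:-, EMIT:P5(v=0,ok=F)] out:P4(v=20); bubbles=3
Tick 10: [PARSE:-, VALIDATE:-, TRANSFORM:-, EMIT:-] out:P5(v=0); bubbles=4
Total bubble-slots: 20

Answer: 20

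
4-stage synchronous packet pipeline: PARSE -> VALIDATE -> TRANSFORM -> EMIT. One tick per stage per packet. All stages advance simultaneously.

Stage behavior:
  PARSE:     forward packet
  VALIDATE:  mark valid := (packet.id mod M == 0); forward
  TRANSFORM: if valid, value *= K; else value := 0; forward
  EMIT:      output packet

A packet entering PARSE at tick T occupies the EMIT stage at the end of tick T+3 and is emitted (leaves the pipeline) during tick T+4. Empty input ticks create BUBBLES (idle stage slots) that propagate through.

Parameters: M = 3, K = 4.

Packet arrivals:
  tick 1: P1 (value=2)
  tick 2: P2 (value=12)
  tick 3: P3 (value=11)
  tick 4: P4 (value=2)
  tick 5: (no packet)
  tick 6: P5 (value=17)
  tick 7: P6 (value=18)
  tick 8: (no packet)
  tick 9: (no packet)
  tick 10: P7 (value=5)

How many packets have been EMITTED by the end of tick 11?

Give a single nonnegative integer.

Answer: 6

Derivation:
Tick 1: [PARSE:P1(v=2,ok=F), VALIDATE:-, TRANSFORM:-, EMIT:-] out:-; in:P1
Tick 2: [PARSE:P2(v=12,ok=F), VALIDATE:P1(v=2,ok=F), TRANSFORM:-, EMIT:-] out:-; in:P2
Tick 3: [PARSE:P3(v=11,ok=F), VALIDATE:P2(v=12,ok=F), TRANSFORM:P1(v=0,ok=F), EMIT:-] out:-; in:P3
Tick 4: [PARSE:P4(v=2,ok=F), VALIDATE:P3(v=11,ok=T), TRANSFORM:P2(v=0,ok=F), EMIT:P1(v=0,ok=F)] out:-; in:P4
Tick 5: [PARSE:-, VALIDATE:P4(v=2,ok=F), TRANSFORM:P3(v=44,ok=T), EMIT:P2(v=0,ok=F)] out:P1(v=0); in:-
Tick 6: [PARSE:P5(v=17,ok=F), VALIDATE:-, TRANSFORM:P4(v=0,ok=F), EMIT:P3(v=44,ok=T)] out:P2(v=0); in:P5
Tick 7: [PARSE:P6(v=18,ok=F), VALIDATE:P5(v=17,ok=F), TRANSFORM:-, EMIT:P4(v=0,ok=F)] out:P3(v=44); in:P6
Tick 8: [PARSE:-, VALIDATE:P6(v=18,ok=T), TRANSFORM:P5(v=0,ok=F), EMIT:-] out:P4(v=0); in:-
Tick 9: [PARSE:-, VALIDATE:-, TRANSFORM:P6(v=72,ok=T), EMIT:P5(v=0,ok=F)] out:-; in:-
Tick 10: [PARSE:P7(v=5,ok=F), VALIDATE:-, TRANSFORM:-, EMIT:P6(v=72,ok=T)] out:P5(v=0); in:P7
Tick 11: [PARSE:-, VALIDATE:P7(v=5,ok=F), TRANSFORM:-, EMIT:-] out:P6(v=72); in:-
Emitted by tick 11: ['P1', 'P2', 'P3', 'P4', 'P5', 'P6']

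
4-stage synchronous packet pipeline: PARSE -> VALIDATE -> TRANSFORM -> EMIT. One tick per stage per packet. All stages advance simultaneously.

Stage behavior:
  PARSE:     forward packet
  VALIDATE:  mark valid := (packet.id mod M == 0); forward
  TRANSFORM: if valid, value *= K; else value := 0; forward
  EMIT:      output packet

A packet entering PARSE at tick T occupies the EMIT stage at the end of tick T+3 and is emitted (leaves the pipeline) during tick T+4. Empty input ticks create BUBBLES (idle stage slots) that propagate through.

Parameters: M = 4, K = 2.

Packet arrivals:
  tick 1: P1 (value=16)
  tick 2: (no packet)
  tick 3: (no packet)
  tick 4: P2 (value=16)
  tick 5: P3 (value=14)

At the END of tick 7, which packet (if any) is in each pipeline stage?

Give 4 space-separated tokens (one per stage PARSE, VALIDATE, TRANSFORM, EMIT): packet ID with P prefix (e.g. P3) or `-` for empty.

Tick 1: [PARSE:P1(v=16,ok=F), VALIDATE:-, TRANSFORM:-, EMIT:-] out:-; in:P1
Tick 2: [PARSE:-, VALIDATE:P1(v=16,ok=F), TRANSFORM:-, EMIT:-] out:-; in:-
Tick 3: [PARSE:-, VALIDATE:-, TRANSFORM:P1(v=0,ok=F), EMIT:-] out:-; in:-
Tick 4: [PARSE:P2(v=16,ok=F), VALIDATE:-, TRANSFORM:-, EMIT:P1(v=0,ok=F)] out:-; in:P2
Tick 5: [PARSE:P3(v=14,ok=F), VALIDATE:P2(v=16,ok=F), TRANSFORM:-, EMIT:-] out:P1(v=0); in:P3
Tick 6: [PARSE:-, VALIDATE:P3(v=14,ok=F), TRANSFORM:P2(v=0,ok=F), EMIT:-] out:-; in:-
Tick 7: [PARSE:-, VALIDATE:-, TRANSFORM:P3(v=0,ok=F), EMIT:P2(v=0,ok=F)] out:-; in:-
At end of tick 7: ['-', '-', 'P3', 'P2']

Answer: - - P3 P2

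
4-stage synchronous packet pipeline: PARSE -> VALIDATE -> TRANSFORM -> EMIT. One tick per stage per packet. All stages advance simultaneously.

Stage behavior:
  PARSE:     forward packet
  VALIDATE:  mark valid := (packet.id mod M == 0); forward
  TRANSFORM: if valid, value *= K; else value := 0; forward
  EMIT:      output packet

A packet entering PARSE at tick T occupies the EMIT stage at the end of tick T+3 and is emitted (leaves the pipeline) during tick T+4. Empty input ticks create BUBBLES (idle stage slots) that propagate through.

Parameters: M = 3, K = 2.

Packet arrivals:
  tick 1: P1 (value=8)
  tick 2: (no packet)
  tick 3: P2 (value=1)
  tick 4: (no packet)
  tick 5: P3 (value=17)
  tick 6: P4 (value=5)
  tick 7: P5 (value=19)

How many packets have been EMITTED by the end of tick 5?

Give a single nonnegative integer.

Answer: 1

Derivation:
Tick 1: [PARSE:P1(v=8,ok=F), VALIDATE:-, TRANSFORM:-, EMIT:-] out:-; in:P1
Tick 2: [PARSE:-, VALIDATE:P1(v=8,ok=F), TRANSFORM:-, EMIT:-] out:-; in:-
Tick 3: [PARSE:P2(v=1,ok=F), VALIDATE:-, TRANSFORM:P1(v=0,ok=F), EMIT:-] out:-; in:P2
Tick 4: [PARSE:-, VALIDATE:P2(v=1,ok=F), TRANSFORM:-, EMIT:P1(v=0,ok=F)] out:-; in:-
Tick 5: [PARSE:P3(v=17,ok=F), VALIDATE:-, TRANSFORM:P2(v=0,ok=F), EMIT:-] out:P1(v=0); in:P3
Emitted by tick 5: ['P1']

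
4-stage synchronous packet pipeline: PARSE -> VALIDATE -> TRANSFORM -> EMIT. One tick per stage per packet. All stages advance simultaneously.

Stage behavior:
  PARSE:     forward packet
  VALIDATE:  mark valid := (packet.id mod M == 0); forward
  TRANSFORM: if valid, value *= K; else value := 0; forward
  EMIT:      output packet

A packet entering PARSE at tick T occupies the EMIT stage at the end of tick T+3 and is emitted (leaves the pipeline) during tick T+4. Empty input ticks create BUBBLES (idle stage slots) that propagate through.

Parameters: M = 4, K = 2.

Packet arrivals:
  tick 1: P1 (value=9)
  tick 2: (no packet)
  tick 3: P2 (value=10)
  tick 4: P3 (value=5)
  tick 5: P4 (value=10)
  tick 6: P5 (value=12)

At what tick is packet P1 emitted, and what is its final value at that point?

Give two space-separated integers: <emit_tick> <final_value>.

Answer: 5 0

Derivation:
Tick 1: [PARSE:P1(v=9,ok=F), VALIDATE:-, TRANSFORM:-, EMIT:-] out:-; in:P1
Tick 2: [PARSE:-, VALIDATE:P1(v=9,ok=F), TRANSFORM:-, EMIT:-] out:-; in:-
Tick 3: [PARSE:P2(v=10,ok=F), VALIDATE:-, TRANSFORM:P1(v=0,ok=F), EMIT:-] out:-; in:P2
Tick 4: [PARSE:P3(v=5,ok=F), VALIDATE:P2(v=10,ok=F), TRANSFORM:-, EMIT:P1(v=0,ok=F)] out:-; in:P3
Tick 5: [PARSE:P4(v=10,ok=F), VALIDATE:P3(v=5,ok=F), TRANSFORM:P2(v=0,ok=F), EMIT:-] out:P1(v=0); in:P4
Tick 6: [PARSE:P5(v=12,ok=F), VALIDATE:P4(v=10,ok=T), TRANSFORM:P3(v=0,ok=F), EMIT:P2(v=0,ok=F)] out:-; in:P5
Tick 7: [PARSE:-, VALIDATE:P5(v=12,ok=F), TRANSFORM:P4(v=20,ok=T), EMIT:P3(v=0,ok=F)] out:P2(v=0); in:-
Tick 8: [PARSE:-, VALIDATE:-, TRANSFORM:P5(v=0,ok=F), EMIT:P4(v=20,ok=T)] out:P3(v=0); in:-
Tick 9: [PARSE:-, VALIDATE:-, TRANSFORM:-, EMIT:P5(v=0,ok=F)] out:P4(v=20); in:-
Tick 10: [PARSE:-, VALIDATE:-, TRANSFORM:-, EMIT:-] out:P5(v=0); in:-
P1: arrives tick 1, valid=False (id=1, id%4=1), emit tick 5, final value 0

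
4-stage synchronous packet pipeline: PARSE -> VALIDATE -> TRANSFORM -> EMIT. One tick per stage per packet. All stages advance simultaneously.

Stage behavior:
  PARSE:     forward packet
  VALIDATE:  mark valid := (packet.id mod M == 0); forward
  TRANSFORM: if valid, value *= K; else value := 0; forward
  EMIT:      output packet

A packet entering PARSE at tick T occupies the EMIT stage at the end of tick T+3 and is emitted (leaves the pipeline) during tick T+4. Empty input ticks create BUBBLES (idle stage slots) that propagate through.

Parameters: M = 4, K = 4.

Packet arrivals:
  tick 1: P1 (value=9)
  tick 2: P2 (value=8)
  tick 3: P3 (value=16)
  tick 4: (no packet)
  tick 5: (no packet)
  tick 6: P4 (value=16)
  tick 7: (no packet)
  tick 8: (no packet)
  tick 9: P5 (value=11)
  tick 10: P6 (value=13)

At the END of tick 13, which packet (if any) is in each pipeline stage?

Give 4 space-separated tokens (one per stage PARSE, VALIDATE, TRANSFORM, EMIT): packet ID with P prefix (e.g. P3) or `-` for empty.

Answer: - - - P6

Derivation:
Tick 1: [PARSE:P1(v=9,ok=F), VALIDATE:-, TRANSFORM:-, EMIT:-] out:-; in:P1
Tick 2: [PARSE:P2(v=8,ok=F), VALIDATE:P1(v=9,ok=F), TRANSFORM:-, EMIT:-] out:-; in:P2
Tick 3: [PARSE:P3(v=16,ok=F), VALIDATE:P2(v=8,ok=F), TRANSFORM:P1(v=0,ok=F), EMIT:-] out:-; in:P3
Tick 4: [PARSE:-, VALIDATE:P3(v=16,ok=F), TRANSFORM:P2(v=0,ok=F), EMIT:P1(v=0,ok=F)] out:-; in:-
Tick 5: [PARSE:-, VALIDATE:-, TRANSFORM:P3(v=0,ok=F), EMIT:P2(v=0,ok=F)] out:P1(v=0); in:-
Tick 6: [PARSE:P4(v=16,ok=F), VALIDATE:-, TRANSFORM:-, EMIT:P3(v=0,ok=F)] out:P2(v=0); in:P4
Tick 7: [PARSE:-, VALIDATE:P4(v=16,ok=T), TRANSFORM:-, EMIT:-] out:P3(v=0); in:-
Tick 8: [PARSE:-, VALIDATE:-, TRANSFORM:P4(v=64,ok=T), EMIT:-] out:-; in:-
Tick 9: [PARSE:P5(v=11,ok=F), VALIDATE:-, TRANSFORM:-, EMIT:P4(v=64,ok=T)] out:-; in:P5
Tick 10: [PARSE:P6(v=13,ok=F), VALIDATE:P5(v=11,ok=F), TRANSFORM:-, EMIT:-] out:P4(v=64); in:P6
Tick 11: [PARSE:-, VALIDATE:P6(v=13,ok=F), TRANSFORM:P5(v=0,ok=F), EMIT:-] out:-; in:-
Tick 12: [PARSE:-, VALIDATE:-, TRANSFORM:P6(v=0,ok=F), EMIT:P5(v=0,ok=F)] out:-; in:-
Tick 13: [PARSE:-, VALIDATE:-, TRANSFORM:-, EMIT:P6(v=0,ok=F)] out:P5(v=0); in:-
At end of tick 13: ['-', '-', '-', 'P6']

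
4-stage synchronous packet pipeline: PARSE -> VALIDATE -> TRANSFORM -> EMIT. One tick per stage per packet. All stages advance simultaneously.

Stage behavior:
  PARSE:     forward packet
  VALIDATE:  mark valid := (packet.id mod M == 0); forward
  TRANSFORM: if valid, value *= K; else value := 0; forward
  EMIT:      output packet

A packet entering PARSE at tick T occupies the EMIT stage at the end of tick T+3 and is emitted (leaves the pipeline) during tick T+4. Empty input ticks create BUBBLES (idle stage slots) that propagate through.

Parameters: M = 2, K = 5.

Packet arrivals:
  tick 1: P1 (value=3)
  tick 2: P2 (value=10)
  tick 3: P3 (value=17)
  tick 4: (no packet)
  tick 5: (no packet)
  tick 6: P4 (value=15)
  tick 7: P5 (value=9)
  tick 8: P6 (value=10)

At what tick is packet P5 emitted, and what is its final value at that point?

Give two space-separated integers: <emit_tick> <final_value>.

Tick 1: [PARSE:P1(v=3,ok=F), VALIDATE:-, TRANSFORM:-, EMIT:-] out:-; in:P1
Tick 2: [PARSE:P2(v=10,ok=F), VALIDATE:P1(v=3,ok=F), TRANSFORM:-, EMIT:-] out:-; in:P2
Tick 3: [PARSE:P3(v=17,ok=F), VALIDATE:P2(v=10,ok=T), TRANSFORM:P1(v=0,ok=F), EMIT:-] out:-; in:P3
Tick 4: [PARSE:-, VALIDATE:P3(v=17,ok=F), TRANSFORM:P2(v=50,ok=T), EMIT:P1(v=0,ok=F)] out:-; in:-
Tick 5: [PARSE:-, VALIDATE:-, TRANSFORM:P3(v=0,ok=F), EMIT:P2(v=50,ok=T)] out:P1(v=0); in:-
Tick 6: [PARSE:P4(v=15,ok=F), VALIDATE:-, TRANSFORM:-, EMIT:P3(v=0,ok=F)] out:P2(v=50); in:P4
Tick 7: [PARSE:P5(v=9,ok=F), VALIDATE:P4(v=15,ok=T), TRANSFORM:-, EMIT:-] out:P3(v=0); in:P5
Tick 8: [PARSE:P6(v=10,ok=F), VALIDATE:P5(v=9,ok=F), TRANSFORM:P4(v=75,ok=T), EMIT:-] out:-; in:P6
Tick 9: [PARSE:-, VALIDATE:P6(v=10,ok=T), TRANSFORM:P5(v=0,ok=F), EMIT:P4(v=75,ok=T)] out:-; in:-
Tick 10: [PARSE:-, VALIDATE:-, TRANSFORM:P6(v=50,ok=T), EMIT:P5(v=0,ok=F)] out:P4(v=75); in:-
Tick 11: [PARSE:-, VALIDATE:-, TRANSFORM:-, EMIT:P6(v=50,ok=T)] out:P5(v=0); in:-
Tick 12: [PARSE:-, VALIDATE:-, TRANSFORM:-, EMIT:-] out:P6(v=50); in:-
P5: arrives tick 7, valid=False (id=5, id%2=1), emit tick 11, final value 0

Answer: 11 0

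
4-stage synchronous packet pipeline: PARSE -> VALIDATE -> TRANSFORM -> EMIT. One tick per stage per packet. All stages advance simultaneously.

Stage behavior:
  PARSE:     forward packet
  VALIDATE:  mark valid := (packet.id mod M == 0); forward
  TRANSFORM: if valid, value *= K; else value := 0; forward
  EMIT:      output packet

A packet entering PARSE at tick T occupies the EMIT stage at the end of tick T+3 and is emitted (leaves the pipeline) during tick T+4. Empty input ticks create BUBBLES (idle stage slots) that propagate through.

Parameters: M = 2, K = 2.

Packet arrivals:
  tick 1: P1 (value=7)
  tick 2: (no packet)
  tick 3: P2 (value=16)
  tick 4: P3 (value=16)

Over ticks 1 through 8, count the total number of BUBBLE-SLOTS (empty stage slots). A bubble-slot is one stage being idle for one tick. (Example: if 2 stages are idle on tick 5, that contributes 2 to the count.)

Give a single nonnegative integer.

Answer: 20

Derivation:
Tick 1: [PARSE:P1(v=7,ok=F), VALIDATE:-, TRANSFORM:-, EMIT:-] out:-; bubbles=3
Tick 2: [PARSE:-, VALIDATE:P1(v=7,ok=F), TRANSFORM:-, EMIT:-] out:-; bubbles=3
Tick 3: [PARSE:P2(v=16,ok=F), VALIDATE:-, TRANSFORM:P1(v=0,ok=F), EMIT:-] out:-; bubbles=2
Tick 4: [PARSE:P3(v=16,ok=F), VALIDATE:P2(v=16,ok=T), TRANSFORM:-, EMIT:P1(v=0,ok=F)] out:-; bubbles=1
Tick 5: [PARSE:-, VALIDATE:P3(v=16,ok=F), TRANSFORM:P2(v=32,ok=T), EMIT:-] out:P1(v=0); bubbles=2
Tick 6: [PARSE:-, VALIDATE:-, TRANSFORM:P3(v=0,ok=F), EMIT:P2(v=32,ok=T)] out:-; bubbles=2
Tick 7: [PARSE:-, VALIDATE:-, TRANSFORM:-, EMIT:P3(v=0,ok=F)] out:P2(v=32); bubbles=3
Tick 8: [PARSE:-, VALIDATE:-, TRANSFORM:-, EMIT:-] out:P3(v=0); bubbles=4
Total bubble-slots: 20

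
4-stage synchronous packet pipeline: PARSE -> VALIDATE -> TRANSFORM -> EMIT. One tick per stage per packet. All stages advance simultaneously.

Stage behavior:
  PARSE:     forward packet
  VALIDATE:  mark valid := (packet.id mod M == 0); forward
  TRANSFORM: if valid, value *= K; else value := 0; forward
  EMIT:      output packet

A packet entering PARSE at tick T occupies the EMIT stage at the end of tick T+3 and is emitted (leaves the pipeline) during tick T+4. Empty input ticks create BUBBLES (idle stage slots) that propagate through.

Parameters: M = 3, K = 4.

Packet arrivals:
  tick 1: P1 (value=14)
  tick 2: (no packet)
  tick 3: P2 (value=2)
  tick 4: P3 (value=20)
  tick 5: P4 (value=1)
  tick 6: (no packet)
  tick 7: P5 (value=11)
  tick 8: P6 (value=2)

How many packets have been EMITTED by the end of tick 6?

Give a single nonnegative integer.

Tick 1: [PARSE:P1(v=14,ok=F), VALIDATE:-, TRANSFORM:-, EMIT:-] out:-; in:P1
Tick 2: [PARSE:-, VALIDATE:P1(v=14,ok=F), TRANSFORM:-, EMIT:-] out:-; in:-
Tick 3: [PARSE:P2(v=2,ok=F), VALIDATE:-, TRANSFORM:P1(v=0,ok=F), EMIT:-] out:-; in:P2
Tick 4: [PARSE:P3(v=20,ok=F), VALIDATE:P2(v=2,ok=F), TRANSFORM:-, EMIT:P1(v=0,ok=F)] out:-; in:P3
Tick 5: [PARSE:P4(v=1,ok=F), VALIDATE:P3(v=20,ok=T), TRANSFORM:P2(v=0,ok=F), EMIT:-] out:P1(v=0); in:P4
Tick 6: [PARSE:-, VALIDATE:P4(v=1,ok=F), TRANSFORM:P3(v=80,ok=T), EMIT:P2(v=0,ok=F)] out:-; in:-
Emitted by tick 6: ['P1']

Answer: 1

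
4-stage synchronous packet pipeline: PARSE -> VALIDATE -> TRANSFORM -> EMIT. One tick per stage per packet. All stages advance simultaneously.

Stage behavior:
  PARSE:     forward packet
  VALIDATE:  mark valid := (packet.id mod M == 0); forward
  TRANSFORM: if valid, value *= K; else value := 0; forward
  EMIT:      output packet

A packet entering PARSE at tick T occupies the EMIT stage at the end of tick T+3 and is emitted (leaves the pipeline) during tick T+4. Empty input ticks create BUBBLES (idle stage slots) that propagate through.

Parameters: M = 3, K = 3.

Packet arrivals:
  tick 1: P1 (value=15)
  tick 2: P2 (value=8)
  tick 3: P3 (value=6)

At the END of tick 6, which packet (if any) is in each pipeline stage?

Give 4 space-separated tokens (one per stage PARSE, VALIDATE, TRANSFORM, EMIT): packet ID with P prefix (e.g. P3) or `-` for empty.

Answer: - - - P3

Derivation:
Tick 1: [PARSE:P1(v=15,ok=F), VALIDATE:-, TRANSFORM:-, EMIT:-] out:-; in:P1
Tick 2: [PARSE:P2(v=8,ok=F), VALIDATE:P1(v=15,ok=F), TRANSFORM:-, EMIT:-] out:-; in:P2
Tick 3: [PARSE:P3(v=6,ok=F), VALIDATE:P2(v=8,ok=F), TRANSFORM:P1(v=0,ok=F), EMIT:-] out:-; in:P3
Tick 4: [PARSE:-, VALIDATE:P3(v=6,ok=T), TRANSFORM:P2(v=0,ok=F), EMIT:P1(v=0,ok=F)] out:-; in:-
Tick 5: [PARSE:-, VALIDATE:-, TRANSFORM:P3(v=18,ok=T), EMIT:P2(v=0,ok=F)] out:P1(v=0); in:-
Tick 6: [PARSE:-, VALIDATE:-, TRANSFORM:-, EMIT:P3(v=18,ok=T)] out:P2(v=0); in:-
At end of tick 6: ['-', '-', '-', 'P3']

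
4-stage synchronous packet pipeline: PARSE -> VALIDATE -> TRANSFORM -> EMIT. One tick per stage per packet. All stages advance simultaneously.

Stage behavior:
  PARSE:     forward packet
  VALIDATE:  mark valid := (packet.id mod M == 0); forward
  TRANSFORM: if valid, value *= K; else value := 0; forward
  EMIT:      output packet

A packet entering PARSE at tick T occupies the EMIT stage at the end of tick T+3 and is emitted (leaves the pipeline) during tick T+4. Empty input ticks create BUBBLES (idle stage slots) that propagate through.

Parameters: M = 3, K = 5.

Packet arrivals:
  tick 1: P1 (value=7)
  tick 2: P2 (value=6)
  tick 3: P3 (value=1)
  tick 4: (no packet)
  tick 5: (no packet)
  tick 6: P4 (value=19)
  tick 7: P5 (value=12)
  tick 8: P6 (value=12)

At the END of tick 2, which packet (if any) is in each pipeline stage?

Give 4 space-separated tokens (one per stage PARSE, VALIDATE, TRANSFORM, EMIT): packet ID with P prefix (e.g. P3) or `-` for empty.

Answer: P2 P1 - -

Derivation:
Tick 1: [PARSE:P1(v=7,ok=F), VALIDATE:-, TRANSFORM:-, EMIT:-] out:-; in:P1
Tick 2: [PARSE:P2(v=6,ok=F), VALIDATE:P1(v=7,ok=F), TRANSFORM:-, EMIT:-] out:-; in:P2
At end of tick 2: ['P2', 'P1', '-', '-']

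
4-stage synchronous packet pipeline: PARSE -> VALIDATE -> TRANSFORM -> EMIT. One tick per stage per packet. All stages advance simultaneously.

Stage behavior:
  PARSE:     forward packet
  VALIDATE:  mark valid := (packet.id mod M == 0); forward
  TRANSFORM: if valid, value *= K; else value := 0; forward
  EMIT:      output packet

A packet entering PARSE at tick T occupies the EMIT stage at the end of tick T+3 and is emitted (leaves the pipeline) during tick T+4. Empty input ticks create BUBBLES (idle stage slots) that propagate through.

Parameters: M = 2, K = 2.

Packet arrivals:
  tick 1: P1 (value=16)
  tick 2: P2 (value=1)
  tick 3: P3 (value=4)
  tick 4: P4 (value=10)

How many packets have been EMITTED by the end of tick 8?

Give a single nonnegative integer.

Tick 1: [PARSE:P1(v=16,ok=F), VALIDATE:-, TRANSFORM:-, EMIT:-] out:-; in:P1
Tick 2: [PARSE:P2(v=1,ok=F), VALIDATE:P1(v=16,ok=F), TRANSFORM:-, EMIT:-] out:-; in:P2
Tick 3: [PARSE:P3(v=4,ok=F), VALIDATE:P2(v=1,ok=T), TRANSFORM:P1(v=0,ok=F), EMIT:-] out:-; in:P3
Tick 4: [PARSE:P4(v=10,ok=F), VALIDATE:P3(v=4,ok=F), TRANSFORM:P2(v=2,ok=T), EMIT:P1(v=0,ok=F)] out:-; in:P4
Tick 5: [PARSE:-, VALIDATE:P4(v=10,ok=T), TRANSFORM:P3(v=0,ok=F), EMIT:P2(v=2,ok=T)] out:P1(v=0); in:-
Tick 6: [PARSE:-, VALIDATE:-, TRANSFORM:P4(v=20,ok=T), EMIT:P3(v=0,ok=F)] out:P2(v=2); in:-
Tick 7: [PARSE:-, VALIDATE:-, TRANSFORM:-, EMIT:P4(v=20,ok=T)] out:P3(v=0); in:-
Tick 8: [PARSE:-, VALIDATE:-, TRANSFORM:-, EMIT:-] out:P4(v=20); in:-
Emitted by tick 8: ['P1', 'P2', 'P3', 'P4']

Answer: 4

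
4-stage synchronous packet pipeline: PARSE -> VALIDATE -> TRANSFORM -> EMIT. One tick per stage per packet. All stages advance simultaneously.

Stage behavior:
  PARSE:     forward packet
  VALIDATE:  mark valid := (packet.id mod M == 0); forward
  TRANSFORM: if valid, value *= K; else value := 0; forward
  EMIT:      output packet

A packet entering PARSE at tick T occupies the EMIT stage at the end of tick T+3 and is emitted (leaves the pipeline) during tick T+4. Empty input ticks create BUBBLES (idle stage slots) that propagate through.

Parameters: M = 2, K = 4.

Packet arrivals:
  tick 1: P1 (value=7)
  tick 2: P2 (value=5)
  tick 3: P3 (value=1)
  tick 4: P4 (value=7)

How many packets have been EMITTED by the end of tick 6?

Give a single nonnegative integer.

Tick 1: [PARSE:P1(v=7,ok=F), VALIDATE:-, TRANSFORM:-, EMIT:-] out:-; in:P1
Tick 2: [PARSE:P2(v=5,ok=F), VALIDATE:P1(v=7,ok=F), TRANSFORM:-, EMIT:-] out:-; in:P2
Tick 3: [PARSE:P3(v=1,ok=F), VALIDATE:P2(v=5,ok=T), TRANSFORM:P1(v=0,ok=F), EMIT:-] out:-; in:P3
Tick 4: [PARSE:P4(v=7,ok=F), VALIDATE:P3(v=1,ok=F), TRANSFORM:P2(v=20,ok=T), EMIT:P1(v=0,ok=F)] out:-; in:P4
Tick 5: [PARSE:-, VALIDATE:P4(v=7,ok=T), TRANSFORM:P3(v=0,ok=F), EMIT:P2(v=20,ok=T)] out:P1(v=0); in:-
Tick 6: [PARSE:-, VALIDATE:-, TRANSFORM:P4(v=28,ok=T), EMIT:P3(v=0,ok=F)] out:P2(v=20); in:-
Emitted by tick 6: ['P1', 'P2']

Answer: 2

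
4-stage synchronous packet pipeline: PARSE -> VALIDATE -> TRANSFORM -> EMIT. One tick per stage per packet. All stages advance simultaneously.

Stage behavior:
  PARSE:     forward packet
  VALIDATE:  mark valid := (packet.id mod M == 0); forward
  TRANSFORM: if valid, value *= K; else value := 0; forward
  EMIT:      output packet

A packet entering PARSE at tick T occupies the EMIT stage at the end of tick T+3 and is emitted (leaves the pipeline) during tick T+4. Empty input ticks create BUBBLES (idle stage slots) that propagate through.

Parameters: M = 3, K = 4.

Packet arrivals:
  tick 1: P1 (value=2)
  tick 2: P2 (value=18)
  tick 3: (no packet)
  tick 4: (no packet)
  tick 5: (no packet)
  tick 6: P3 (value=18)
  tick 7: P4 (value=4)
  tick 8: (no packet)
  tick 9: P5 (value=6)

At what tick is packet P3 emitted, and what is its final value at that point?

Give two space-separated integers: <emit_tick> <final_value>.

Tick 1: [PARSE:P1(v=2,ok=F), VALIDATE:-, TRANSFORM:-, EMIT:-] out:-; in:P1
Tick 2: [PARSE:P2(v=18,ok=F), VALIDATE:P1(v=2,ok=F), TRANSFORM:-, EMIT:-] out:-; in:P2
Tick 3: [PARSE:-, VALIDATE:P2(v=18,ok=F), TRANSFORM:P1(v=0,ok=F), EMIT:-] out:-; in:-
Tick 4: [PARSE:-, VALIDATE:-, TRANSFORM:P2(v=0,ok=F), EMIT:P1(v=0,ok=F)] out:-; in:-
Tick 5: [PARSE:-, VALIDATE:-, TRANSFORM:-, EMIT:P2(v=0,ok=F)] out:P1(v=0); in:-
Tick 6: [PARSE:P3(v=18,ok=F), VALIDATE:-, TRANSFORM:-, EMIT:-] out:P2(v=0); in:P3
Tick 7: [PARSE:P4(v=4,ok=F), VALIDATE:P3(v=18,ok=T), TRANSFORM:-, EMIT:-] out:-; in:P4
Tick 8: [PARSE:-, VALIDATE:P4(v=4,ok=F), TRANSFORM:P3(v=72,ok=T), EMIT:-] out:-; in:-
Tick 9: [PARSE:P5(v=6,ok=F), VALIDATE:-, TRANSFORM:P4(v=0,ok=F), EMIT:P3(v=72,ok=T)] out:-; in:P5
Tick 10: [PARSE:-, VALIDATE:P5(v=6,ok=F), TRANSFORM:-, EMIT:P4(v=0,ok=F)] out:P3(v=72); in:-
Tick 11: [PARSE:-, VALIDATE:-, TRANSFORM:P5(v=0,ok=F), EMIT:-] out:P4(v=0); in:-
Tick 12: [PARSE:-, VALIDATE:-, TRANSFORM:-, EMIT:P5(v=0,ok=F)] out:-; in:-
Tick 13: [PARSE:-, VALIDATE:-, TRANSFORM:-, EMIT:-] out:P5(v=0); in:-
P3: arrives tick 6, valid=True (id=3, id%3=0), emit tick 10, final value 72

Answer: 10 72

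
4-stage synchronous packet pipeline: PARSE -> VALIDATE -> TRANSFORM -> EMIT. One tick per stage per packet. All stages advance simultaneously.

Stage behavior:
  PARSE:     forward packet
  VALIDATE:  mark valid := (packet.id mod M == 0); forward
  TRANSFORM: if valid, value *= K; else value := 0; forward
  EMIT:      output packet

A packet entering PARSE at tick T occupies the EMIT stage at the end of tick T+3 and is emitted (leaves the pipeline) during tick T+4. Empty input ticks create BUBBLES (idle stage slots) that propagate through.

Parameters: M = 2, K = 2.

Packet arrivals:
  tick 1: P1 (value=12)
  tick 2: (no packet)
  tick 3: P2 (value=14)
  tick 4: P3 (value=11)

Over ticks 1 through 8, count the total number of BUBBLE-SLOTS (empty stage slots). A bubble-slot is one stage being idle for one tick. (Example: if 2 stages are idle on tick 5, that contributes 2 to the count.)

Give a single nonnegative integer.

Answer: 20

Derivation:
Tick 1: [PARSE:P1(v=12,ok=F), VALIDATE:-, TRANSFORM:-, EMIT:-] out:-; bubbles=3
Tick 2: [PARSE:-, VALIDATE:P1(v=12,ok=F), TRANSFORM:-, EMIT:-] out:-; bubbles=3
Tick 3: [PARSE:P2(v=14,ok=F), VALIDATE:-, TRANSFORM:P1(v=0,ok=F), EMIT:-] out:-; bubbles=2
Tick 4: [PARSE:P3(v=11,ok=F), VALIDATE:P2(v=14,ok=T), TRANSFORM:-, EMIT:P1(v=0,ok=F)] out:-; bubbles=1
Tick 5: [PARSE:-, VALIDATE:P3(v=11,ok=F), TRANSFORM:P2(v=28,ok=T), EMIT:-] out:P1(v=0); bubbles=2
Tick 6: [PARSE:-, VALIDATE:-, TRANSFORM:P3(v=0,ok=F), EMIT:P2(v=28,ok=T)] out:-; bubbles=2
Tick 7: [PARSE:-, VALIDATE:-, TRANSFORM:-, EMIT:P3(v=0,ok=F)] out:P2(v=28); bubbles=3
Tick 8: [PARSE:-, VALIDATE:-, TRANSFORM:-, EMIT:-] out:P3(v=0); bubbles=4
Total bubble-slots: 20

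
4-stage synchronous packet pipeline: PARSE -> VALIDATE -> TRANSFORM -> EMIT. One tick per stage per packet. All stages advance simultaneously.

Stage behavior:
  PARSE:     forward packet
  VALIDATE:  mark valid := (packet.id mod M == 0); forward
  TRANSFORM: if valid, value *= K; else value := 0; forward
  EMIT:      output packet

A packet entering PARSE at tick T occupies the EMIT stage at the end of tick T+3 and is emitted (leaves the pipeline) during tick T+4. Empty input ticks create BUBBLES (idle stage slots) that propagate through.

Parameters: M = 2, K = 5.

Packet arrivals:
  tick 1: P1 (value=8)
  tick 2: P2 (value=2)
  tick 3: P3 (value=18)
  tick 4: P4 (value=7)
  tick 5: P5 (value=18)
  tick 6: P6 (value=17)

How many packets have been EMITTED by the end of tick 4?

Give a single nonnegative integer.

Tick 1: [PARSE:P1(v=8,ok=F), VALIDATE:-, TRANSFORM:-, EMIT:-] out:-; in:P1
Tick 2: [PARSE:P2(v=2,ok=F), VALIDATE:P1(v=8,ok=F), TRANSFORM:-, EMIT:-] out:-; in:P2
Tick 3: [PARSE:P3(v=18,ok=F), VALIDATE:P2(v=2,ok=T), TRANSFORM:P1(v=0,ok=F), EMIT:-] out:-; in:P3
Tick 4: [PARSE:P4(v=7,ok=F), VALIDATE:P3(v=18,ok=F), TRANSFORM:P2(v=10,ok=T), EMIT:P1(v=0,ok=F)] out:-; in:P4
Emitted by tick 4: []

Answer: 0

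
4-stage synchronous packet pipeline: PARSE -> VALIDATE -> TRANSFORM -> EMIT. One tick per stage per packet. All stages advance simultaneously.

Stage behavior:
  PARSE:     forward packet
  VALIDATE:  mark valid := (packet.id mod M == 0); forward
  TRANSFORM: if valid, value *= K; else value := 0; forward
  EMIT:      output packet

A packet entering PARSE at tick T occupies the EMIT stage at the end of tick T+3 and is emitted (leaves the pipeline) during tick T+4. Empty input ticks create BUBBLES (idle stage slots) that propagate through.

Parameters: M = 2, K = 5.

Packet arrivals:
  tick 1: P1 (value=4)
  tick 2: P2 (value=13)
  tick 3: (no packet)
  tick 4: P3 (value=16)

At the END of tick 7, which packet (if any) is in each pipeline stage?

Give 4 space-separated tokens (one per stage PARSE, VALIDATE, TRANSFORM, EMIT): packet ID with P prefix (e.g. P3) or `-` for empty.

Tick 1: [PARSE:P1(v=4,ok=F), VALIDATE:-, TRANSFORM:-, EMIT:-] out:-; in:P1
Tick 2: [PARSE:P2(v=13,ok=F), VALIDATE:P1(v=4,ok=F), TRANSFORM:-, EMIT:-] out:-; in:P2
Tick 3: [PARSE:-, VALIDATE:P2(v=13,ok=T), TRANSFORM:P1(v=0,ok=F), EMIT:-] out:-; in:-
Tick 4: [PARSE:P3(v=16,ok=F), VALIDATE:-, TRANSFORM:P2(v=65,ok=T), EMIT:P1(v=0,ok=F)] out:-; in:P3
Tick 5: [PARSE:-, VALIDATE:P3(v=16,ok=F), TRANSFORM:-, EMIT:P2(v=65,ok=T)] out:P1(v=0); in:-
Tick 6: [PARSE:-, VALIDATE:-, TRANSFORM:P3(v=0,ok=F), EMIT:-] out:P2(v=65); in:-
Tick 7: [PARSE:-, VALIDATE:-, TRANSFORM:-, EMIT:P3(v=0,ok=F)] out:-; in:-
At end of tick 7: ['-', '-', '-', 'P3']

Answer: - - - P3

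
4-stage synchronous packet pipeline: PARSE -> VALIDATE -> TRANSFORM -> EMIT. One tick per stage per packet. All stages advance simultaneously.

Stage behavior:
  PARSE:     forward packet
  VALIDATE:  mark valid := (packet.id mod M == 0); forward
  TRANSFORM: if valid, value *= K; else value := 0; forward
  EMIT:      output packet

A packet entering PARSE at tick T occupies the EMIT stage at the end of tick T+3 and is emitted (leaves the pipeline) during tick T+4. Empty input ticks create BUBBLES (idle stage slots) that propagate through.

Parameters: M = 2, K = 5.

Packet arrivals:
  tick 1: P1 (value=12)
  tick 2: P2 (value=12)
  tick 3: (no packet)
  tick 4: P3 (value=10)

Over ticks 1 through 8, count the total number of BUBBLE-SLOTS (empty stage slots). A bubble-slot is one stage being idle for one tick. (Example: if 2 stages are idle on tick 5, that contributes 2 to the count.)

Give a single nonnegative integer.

Answer: 20

Derivation:
Tick 1: [PARSE:P1(v=12,ok=F), VALIDATE:-, TRANSFORM:-, EMIT:-] out:-; bubbles=3
Tick 2: [PARSE:P2(v=12,ok=F), VALIDATE:P1(v=12,ok=F), TRANSFORM:-, EMIT:-] out:-; bubbles=2
Tick 3: [PARSE:-, VALIDATE:P2(v=12,ok=T), TRANSFORM:P1(v=0,ok=F), EMIT:-] out:-; bubbles=2
Tick 4: [PARSE:P3(v=10,ok=F), VALIDATE:-, TRANSFORM:P2(v=60,ok=T), EMIT:P1(v=0,ok=F)] out:-; bubbles=1
Tick 5: [PARSE:-, VALIDATE:P3(v=10,ok=F), TRANSFORM:-, EMIT:P2(v=60,ok=T)] out:P1(v=0); bubbles=2
Tick 6: [PARSE:-, VALIDATE:-, TRANSFORM:P3(v=0,ok=F), EMIT:-] out:P2(v=60); bubbles=3
Tick 7: [PARSE:-, VALIDATE:-, TRANSFORM:-, EMIT:P3(v=0,ok=F)] out:-; bubbles=3
Tick 8: [PARSE:-, VALIDATE:-, TRANSFORM:-, EMIT:-] out:P3(v=0); bubbles=4
Total bubble-slots: 20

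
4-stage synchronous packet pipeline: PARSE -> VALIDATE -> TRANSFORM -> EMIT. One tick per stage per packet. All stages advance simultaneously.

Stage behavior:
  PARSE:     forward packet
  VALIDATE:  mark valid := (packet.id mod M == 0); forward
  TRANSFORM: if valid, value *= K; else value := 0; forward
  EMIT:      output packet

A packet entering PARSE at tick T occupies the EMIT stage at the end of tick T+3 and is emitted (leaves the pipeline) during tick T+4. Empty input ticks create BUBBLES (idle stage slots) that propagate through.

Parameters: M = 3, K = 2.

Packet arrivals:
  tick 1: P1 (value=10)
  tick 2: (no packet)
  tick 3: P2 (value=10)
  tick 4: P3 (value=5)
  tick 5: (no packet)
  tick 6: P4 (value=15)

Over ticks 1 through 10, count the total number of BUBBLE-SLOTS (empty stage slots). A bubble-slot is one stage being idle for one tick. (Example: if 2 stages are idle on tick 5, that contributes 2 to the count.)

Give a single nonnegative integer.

Tick 1: [PARSE:P1(v=10,ok=F), VALIDATE:-, TRANSFORM:-, EMIT:-] out:-; bubbles=3
Tick 2: [PARSE:-, VALIDATE:P1(v=10,ok=F), TRANSFORM:-, EMIT:-] out:-; bubbles=3
Tick 3: [PARSE:P2(v=10,ok=F), VALIDATE:-, TRANSFORM:P1(v=0,ok=F), EMIT:-] out:-; bubbles=2
Tick 4: [PARSE:P3(v=5,ok=F), VALIDATE:P2(v=10,ok=F), TRANSFORM:-, EMIT:P1(v=0,ok=F)] out:-; bubbles=1
Tick 5: [PARSE:-, VALIDATE:P3(v=5,ok=T), TRANSFORM:P2(v=0,ok=F), EMIT:-] out:P1(v=0); bubbles=2
Tick 6: [PARSE:P4(v=15,ok=F), VALIDATE:-, TRANSFORM:P3(v=10,ok=T), EMIT:P2(v=0,ok=F)] out:-; bubbles=1
Tick 7: [PARSE:-, VALIDATE:P4(v=15,ok=F), TRANSFORM:-, EMIT:P3(v=10,ok=T)] out:P2(v=0); bubbles=2
Tick 8: [PARSE:-, VALIDATE:-, TRANSFORM:P4(v=0,ok=F), EMIT:-] out:P3(v=10); bubbles=3
Tick 9: [PARSE:-, VALIDATE:-, TRANSFORM:-, EMIT:P4(v=0,ok=F)] out:-; bubbles=3
Tick 10: [PARSE:-, VALIDATE:-, TRANSFORM:-, EMIT:-] out:P4(v=0); bubbles=4
Total bubble-slots: 24

Answer: 24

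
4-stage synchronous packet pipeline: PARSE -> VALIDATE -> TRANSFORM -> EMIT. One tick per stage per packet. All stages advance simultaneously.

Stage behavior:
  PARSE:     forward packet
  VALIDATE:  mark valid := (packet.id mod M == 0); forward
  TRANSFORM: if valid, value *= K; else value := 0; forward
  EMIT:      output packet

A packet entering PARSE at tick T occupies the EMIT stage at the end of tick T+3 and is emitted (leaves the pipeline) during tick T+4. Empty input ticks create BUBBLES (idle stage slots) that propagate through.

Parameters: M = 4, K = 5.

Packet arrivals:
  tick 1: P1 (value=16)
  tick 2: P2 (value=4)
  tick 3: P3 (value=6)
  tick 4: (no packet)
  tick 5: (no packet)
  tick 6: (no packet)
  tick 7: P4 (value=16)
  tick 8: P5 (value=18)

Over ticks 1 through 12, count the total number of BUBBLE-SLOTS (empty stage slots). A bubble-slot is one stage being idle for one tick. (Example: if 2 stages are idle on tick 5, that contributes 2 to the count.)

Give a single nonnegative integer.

Answer: 28

Derivation:
Tick 1: [PARSE:P1(v=16,ok=F), VALIDATE:-, TRANSFORM:-, EMIT:-] out:-; bubbles=3
Tick 2: [PARSE:P2(v=4,ok=F), VALIDATE:P1(v=16,ok=F), TRANSFORM:-, EMIT:-] out:-; bubbles=2
Tick 3: [PARSE:P3(v=6,ok=F), VALIDATE:P2(v=4,ok=F), TRANSFORM:P1(v=0,ok=F), EMIT:-] out:-; bubbles=1
Tick 4: [PARSE:-, VALIDATE:P3(v=6,ok=F), TRANSFORM:P2(v=0,ok=F), EMIT:P1(v=0,ok=F)] out:-; bubbles=1
Tick 5: [PARSE:-, VALIDATE:-, TRANSFORM:P3(v=0,ok=F), EMIT:P2(v=0,ok=F)] out:P1(v=0); bubbles=2
Tick 6: [PARSE:-, VALIDATE:-, TRANSFORM:-, EMIT:P3(v=0,ok=F)] out:P2(v=0); bubbles=3
Tick 7: [PARSE:P4(v=16,ok=F), VALIDATE:-, TRANSFORM:-, EMIT:-] out:P3(v=0); bubbles=3
Tick 8: [PARSE:P5(v=18,ok=F), VALIDATE:P4(v=16,ok=T), TRANSFORM:-, EMIT:-] out:-; bubbles=2
Tick 9: [PARSE:-, VALIDATE:P5(v=18,ok=F), TRANSFORM:P4(v=80,ok=T), EMIT:-] out:-; bubbles=2
Tick 10: [PARSE:-, VALIDATE:-, TRANSFORM:P5(v=0,ok=F), EMIT:P4(v=80,ok=T)] out:-; bubbles=2
Tick 11: [PARSE:-, VALIDATE:-, TRANSFORM:-, EMIT:P5(v=0,ok=F)] out:P4(v=80); bubbles=3
Tick 12: [PARSE:-, VALIDATE:-, TRANSFORM:-, EMIT:-] out:P5(v=0); bubbles=4
Total bubble-slots: 28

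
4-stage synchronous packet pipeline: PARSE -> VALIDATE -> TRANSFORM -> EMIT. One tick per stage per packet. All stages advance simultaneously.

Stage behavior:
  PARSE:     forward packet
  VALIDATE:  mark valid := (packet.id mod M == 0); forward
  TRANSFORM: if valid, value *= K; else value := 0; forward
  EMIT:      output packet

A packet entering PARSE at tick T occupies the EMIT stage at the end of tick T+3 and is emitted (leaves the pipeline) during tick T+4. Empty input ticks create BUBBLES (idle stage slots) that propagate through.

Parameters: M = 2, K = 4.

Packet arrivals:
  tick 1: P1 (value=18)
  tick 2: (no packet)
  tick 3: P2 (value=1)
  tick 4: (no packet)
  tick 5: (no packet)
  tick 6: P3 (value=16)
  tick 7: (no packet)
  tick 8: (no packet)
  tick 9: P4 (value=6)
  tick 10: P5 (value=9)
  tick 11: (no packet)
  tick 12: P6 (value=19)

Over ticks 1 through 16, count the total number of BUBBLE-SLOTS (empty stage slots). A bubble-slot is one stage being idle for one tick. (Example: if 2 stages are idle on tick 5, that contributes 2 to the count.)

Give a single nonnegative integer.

Answer: 40

Derivation:
Tick 1: [PARSE:P1(v=18,ok=F), VALIDATE:-, TRANSFORM:-, EMIT:-] out:-; bubbles=3
Tick 2: [PARSE:-, VALIDATE:P1(v=18,ok=F), TRANSFORM:-, EMIT:-] out:-; bubbles=3
Tick 3: [PARSE:P2(v=1,ok=F), VALIDATE:-, TRANSFORM:P1(v=0,ok=F), EMIT:-] out:-; bubbles=2
Tick 4: [PARSE:-, VALIDATE:P2(v=1,ok=T), TRANSFORM:-, EMIT:P1(v=0,ok=F)] out:-; bubbles=2
Tick 5: [PARSE:-, VALIDATE:-, TRANSFORM:P2(v=4,ok=T), EMIT:-] out:P1(v=0); bubbles=3
Tick 6: [PARSE:P3(v=16,ok=F), VALIDATE:-, TRANSFORM:-, EMIT:P2(v=4,ok=T)] out:-; bubbles=2
Tick 7: [PARSE:-, VALIDATE:P3(v=16,ok=F), TRANSFORM:-, EMIT:-] out:P2(v=4); bubbles=3
Tick 8: [PARSE:-, VALIDATE:-, TRANSFORM:P3(v=0,ok=F), EMIT:-] out:-; bubbles=3
Tick 9: [PARSE:P4(v=6,ok=F), VALIDATE:-, TRANSFORM:-, EMIT:P3(v=0,ok=F)] out:-; bubbles=2
Tick 10: [PARSE:P5(v=9,ok=F), VALIDATE:P4(v=6,ok=T), TRANSFORM:-, EMIT:-] out:P3(v=0); bubbles=2
Tick 11: [PARSE:-, VALIDATE:P5(v=9,ok=F), TRANSFORM:P4(v=24,ok=T), EMIT:-] out:-; bubbles=2
Tick 12: [PARSE:P6(v=19,ok=F), VALIDATE:-, TRANSFORM:P5(v=0,ok=F), EMIT:P4(v=24,ok=T)] out:-; bubbles=1
Tick 13: [PARSE:-, VALIDATE:P6(v=19,ok=T), TRANSFORM:-, EMIT:P5(v=0,ok=F)] out:P4(v=24); bubbles=2
Tick 14: [PARSE:-, VALIDATE:-, TRANSFORM:P6(v=76,ok=T), EMIT:-] out:P5(v=0); bubbles=3
Tick 15: [PARSE:-, VALIDATE:-, TRANSFORM:-, EMIT:P6(v=76,ok=T)] out:-; bubbles=3
Tick 16: [PARSE:-, VALIDATE:-, TRANSFORM:-, EMIT:-] out:P6(v=76); bubbles=4
Total bubble-slots: 40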